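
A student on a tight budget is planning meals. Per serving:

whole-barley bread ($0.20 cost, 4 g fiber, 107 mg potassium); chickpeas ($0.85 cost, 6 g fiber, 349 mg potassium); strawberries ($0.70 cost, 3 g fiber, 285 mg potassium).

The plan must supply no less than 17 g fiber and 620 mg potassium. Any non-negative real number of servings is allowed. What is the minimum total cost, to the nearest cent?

whole-barley bread only: max(17/4, 620/107) = 5.794 servings → $1.16.
chickpeas only: max(17/6, 620/349) = 2.833 servings → $2.41.
strawberries only: max(17/3, 620/285) = 5.667 servings → $3.97.
whole-barley bread + chickpeas with both tight: 2.935 servings and 0.8767 servings → $1.33.
whole-barley bread + strawberries with both tight: 3.645 servings and 0.8071 servings → $1.29.
chickpeas + strawberries: intersection lies outside the first quadrant.
The minimum over all feasible corners is $1.16.

$1.16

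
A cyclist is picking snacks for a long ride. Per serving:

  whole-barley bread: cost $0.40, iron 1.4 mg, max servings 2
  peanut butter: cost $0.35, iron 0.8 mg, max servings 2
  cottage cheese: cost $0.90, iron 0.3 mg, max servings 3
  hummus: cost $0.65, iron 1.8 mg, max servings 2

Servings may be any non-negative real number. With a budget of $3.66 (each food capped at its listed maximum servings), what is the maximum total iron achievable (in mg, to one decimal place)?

Iron per dollar: whole-barley bread 3.5, hummus 2.769, peanut butter 2.286, cottage cheese 0.3333.
Take 2 servings of whole-barley bread: spends $0.80, +2.8 mg iron (running total 2.8 mg).
Take 2 servings of hummus: spends $1.30, +3.6 mg iron (running total 6.4 mg).
Take 2 servings of peanut butter: spends $0.70, +1.6 mg iron (running total 8.0 mg).
Take 0.9556 servings of cottage cheese: spends $0.86, +0.3 mg iron (running total 8.3 mg).
Filling greedily by iron-per-dollar is optimal for one linear limit, giving 8.3 mg.

8.3 mg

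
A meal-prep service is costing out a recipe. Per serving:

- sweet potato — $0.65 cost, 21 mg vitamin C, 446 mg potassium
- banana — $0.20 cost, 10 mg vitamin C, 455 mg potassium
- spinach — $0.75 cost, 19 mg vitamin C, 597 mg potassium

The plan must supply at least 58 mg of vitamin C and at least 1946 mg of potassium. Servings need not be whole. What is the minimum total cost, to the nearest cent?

$1.16

Two binding constraints pin down two serving amounts, so the optimal mix uses at most two foods. The candidates are each food alone (scaled to the tighter of vitamin C/potassium) and each pair with both constraints tight.
sweet potato only: max(58/21, 1946/446) = 4.363 servings → $2.84.
banana only: max(58/10, 1946/455) = 5.8 servings → $1.16.
spinach only: max(58/19, 1946/597) = 3.26 servings → $2.44.
sweet potato + banana with both tight: 1.36 servings and 2.944 servings → $1.47.
sweet potato + spinach: the both-tight solution has a negative serving — not a feasible corner.
banana + spinach with both tight: 0.8778 servings and 2.591 servings → $2.12.
Cheapest feasible corner: $1.16.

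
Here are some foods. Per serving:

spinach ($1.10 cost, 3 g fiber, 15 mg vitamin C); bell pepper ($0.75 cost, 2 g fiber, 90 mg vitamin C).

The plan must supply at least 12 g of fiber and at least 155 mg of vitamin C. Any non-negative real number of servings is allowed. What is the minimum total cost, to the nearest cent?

$4.42

This is a tiny linear program; its minimum lies at a vertex of the feasible set. List the vertices and price them.
spinach only: max(12/3, 155/15) = 10.33 servings → $11.37.
bell pepper only: max(12/2, 155/90) = 6 servings → $4.50.
spinach + bell pepper with both tight: 3.208 servings and 1.188 servings → $4.42.
The minimum over all feasible corners is $4.42.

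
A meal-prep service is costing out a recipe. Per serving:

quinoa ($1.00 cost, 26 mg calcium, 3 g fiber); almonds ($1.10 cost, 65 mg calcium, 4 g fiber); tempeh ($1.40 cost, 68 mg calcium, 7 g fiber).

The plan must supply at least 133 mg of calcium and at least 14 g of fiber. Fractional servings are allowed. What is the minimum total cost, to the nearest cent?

$2.80

Compare the cost at each extreme point of the feasible region.
quinoa only: max(133/26, 14/3) = 5.115 servings → $5.12.
almonds only: max(133/65, 14/4) = 3.5 servings → $3.85.
tempeh only: max(133/68, 14/7) = 2 servings → $2.80.
quinoa + almonds with both tight: 4.154 servings and 0.3846 servings → $4.58.
quinoa + tempeh with both tight: 0.9545 servings and 1.591 servings → $3.18.
almonds + tempeh: the both-tight solution has a negative serving — not a feasible corner.
Cheapest feasible corner: $2.80.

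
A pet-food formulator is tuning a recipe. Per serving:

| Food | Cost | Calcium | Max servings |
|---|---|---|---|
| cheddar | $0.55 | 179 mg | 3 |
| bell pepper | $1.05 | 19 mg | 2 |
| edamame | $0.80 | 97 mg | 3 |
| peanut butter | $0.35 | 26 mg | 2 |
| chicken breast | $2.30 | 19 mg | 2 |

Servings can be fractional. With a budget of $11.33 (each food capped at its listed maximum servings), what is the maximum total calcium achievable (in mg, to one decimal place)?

955.0 mg

Calcium per dollar: cheddar 325.5, edamame 121.2, peanut butter 74.29, bell pepper 18.1, chicken breast 8.261.
Take 3 servings of cheddar: spends $1.65, +537.0 mg calcium (running total 537.0 mg).
Take 3 servings of edamame: spends $2.40, +291.0 mg calcium (running total 828.0 mg).
Take 2 servings of peanut butter: spends $0.70, +52.0 mg calcium (running total 880.0 mg).
Take 2 servings of bell pepper: spends $2.10, +38.0 mg calcium (running total 918.0 mg).
Take 1.948 servings of chicken breast: spends $4.48, +37.0 mg calcium (running total 955.0 mg).
Greedy by best ratio exhausts the cost allowance optimally: 955.0 mg.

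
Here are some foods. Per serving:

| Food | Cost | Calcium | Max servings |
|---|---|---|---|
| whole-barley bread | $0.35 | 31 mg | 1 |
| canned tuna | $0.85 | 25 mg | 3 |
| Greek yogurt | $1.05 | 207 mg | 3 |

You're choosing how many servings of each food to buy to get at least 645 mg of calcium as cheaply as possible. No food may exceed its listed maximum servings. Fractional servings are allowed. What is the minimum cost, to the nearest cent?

$3.42

Cost per mg of calcium: Greek yogurt $0.0051, whole-barley bread $0.0113, canned tuna $0.0340.
Take 3 servings of Greek yogurt: +621.0 mg calcium for $3.15 (total $3.15, still need 24.0 mg).
Take 0.7742 servings of whole-barley bread: +24.0 mg calcium for $0.27 (total $3.42, still need 0.0 mg).
Greedy by cheapest-per-mg is optimal for a single linear constraint, so the minimum cost is $3.42.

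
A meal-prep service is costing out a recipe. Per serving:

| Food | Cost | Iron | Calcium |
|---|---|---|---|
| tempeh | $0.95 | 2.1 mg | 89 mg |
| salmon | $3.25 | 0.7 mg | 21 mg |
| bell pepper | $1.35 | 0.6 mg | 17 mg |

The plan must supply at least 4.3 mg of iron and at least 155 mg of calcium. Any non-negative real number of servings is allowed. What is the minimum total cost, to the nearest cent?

Two binding constraints pin down two serving amounts, so the optimal mix uses at most two foods. The candidates are each food alone (scaled to the tighter of iron/calcium) and each pair with both constraints tight.
tempeh only: max(4.3/2.1, 155/89) = 2.048 servings → $1.95.
salmon only: max(4.3/0.7, 155/21) = 7.381 servings → $23.99.
bell pepper only: max(4.3/0.6, 155/17) = 9.118 servings → $12.31.
tempeh + salmon with both tight: 1 serving and 3.143 servings → $11.16.
tempeh + bell pepper with both tight: 1.124 servings and 3.232 servings → $5.43.
salmon + bell pepper: the both-tight solution has a negative serving — not a feasible corner.
So the least-cost plan costs $1.95.

$1.95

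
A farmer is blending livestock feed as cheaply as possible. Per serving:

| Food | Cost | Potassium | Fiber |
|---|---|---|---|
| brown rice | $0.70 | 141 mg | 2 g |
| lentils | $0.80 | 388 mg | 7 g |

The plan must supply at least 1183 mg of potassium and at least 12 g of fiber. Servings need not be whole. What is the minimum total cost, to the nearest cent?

$2.44

Compare the cost at each extreme point of the feasible region.
brown rice only: max(1183/141, 12/2) = 8.39 servings → $5.87.
lentils only: max(1183/388, 12/7) = 3.049 servings → $2.44.
brown rice + lentils: the both-tight solution has a negative serving — not a feasible corner.
The minimum over all feasible corners is $2.44.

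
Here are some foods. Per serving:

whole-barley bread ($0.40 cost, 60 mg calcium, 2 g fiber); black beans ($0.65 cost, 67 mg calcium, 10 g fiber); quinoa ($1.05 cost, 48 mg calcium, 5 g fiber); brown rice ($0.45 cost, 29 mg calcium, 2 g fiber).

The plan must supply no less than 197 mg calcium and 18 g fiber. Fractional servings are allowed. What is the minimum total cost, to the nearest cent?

For a min-cost LP with two ≥-constraints, a basic feasible solution has at most two positive variables.
whole-barley bread only: max(197/60, 18/2) = 9 servings → $3.60.
black beans only: max(197/67, 18/10) = 2.94 servings → $1.91.
quinoa only: max(197/48, 18/5) = 4.104 servings → $4.31.
brown rice only: max(197/29, 18/2) = 9 servings → $4.05.
whole-barley bread + black beans with both tight: 1.639 servings and 1.472 servings → $1.61.
whole-barley bread + quinoa with both tight: 0.5931 servings and 3.363 servings → $3.77.
whole-barley bread + brown rice: the both-tight solution has a negative serving — not a feasible corner.
black beans + quinoa: the both-tight solution has a negative serving — not a feasible corner.
black beans + brown rice with both tight: 0.8205 servings and 4.897 servings → $2.74.
quinoa + brown rice with both tight: 2.612 servings and 2.469 servings → $3.85.
Cheapest feasible corner: $1.61.

$1.61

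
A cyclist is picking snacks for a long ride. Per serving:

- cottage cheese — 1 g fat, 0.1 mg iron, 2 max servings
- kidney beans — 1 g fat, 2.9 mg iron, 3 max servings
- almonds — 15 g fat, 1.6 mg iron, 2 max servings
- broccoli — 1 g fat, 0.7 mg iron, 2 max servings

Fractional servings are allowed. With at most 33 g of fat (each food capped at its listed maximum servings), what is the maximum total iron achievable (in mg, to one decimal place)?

13.1 mg

Iron per g fat: kidney beans 2.9, broccoli 0.7, almonds 0.1067, cottage cheese 0.1.
Take 3 servings of kidney beans: uses 3 g fat, +8.7 mg iron (running total 8.7 mg).
Take 2 servings of broccoli: uses 2 g fat, +1.4 mg iron (running total 10.1 mg).
Take 1.867 servings of almonds: uses 28 g fat, +3.0 mg iron (running total 13.1 mg).
Filling greedily by iron-per-g fat is optimal for one linear limit, giving 13.1 mg.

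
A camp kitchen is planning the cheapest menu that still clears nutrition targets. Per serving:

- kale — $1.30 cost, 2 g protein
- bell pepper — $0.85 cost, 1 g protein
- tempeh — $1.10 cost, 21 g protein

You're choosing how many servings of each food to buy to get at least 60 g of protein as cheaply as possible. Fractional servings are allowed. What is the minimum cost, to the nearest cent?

Cost per g of protein: tempeh $0.0524, kale $0.6500, bell pepper $0.8500.
With no serving limits, use only tempeh: 60 g / 21 g = 2.857 servings × $1.10 = $3.14.

$3.14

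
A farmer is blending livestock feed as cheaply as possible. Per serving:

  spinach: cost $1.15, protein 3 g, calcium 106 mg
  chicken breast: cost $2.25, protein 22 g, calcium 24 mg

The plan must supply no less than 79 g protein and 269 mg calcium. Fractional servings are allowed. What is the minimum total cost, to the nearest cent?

$9.58

Check every corner: each single food scaled to meet both minima, and each pair solved so both constraints bind.
spinach only: max(79/3, 269/106) = 26.33 servings → $30.28.
chicken breast only: max(79/22, 269/24) = 11.21 servings → $25.22.
spinach + chicken breast with both tight: 1.78 servings and 3.348 servings → $9.58.
Cheapest feasible corner: $9.58.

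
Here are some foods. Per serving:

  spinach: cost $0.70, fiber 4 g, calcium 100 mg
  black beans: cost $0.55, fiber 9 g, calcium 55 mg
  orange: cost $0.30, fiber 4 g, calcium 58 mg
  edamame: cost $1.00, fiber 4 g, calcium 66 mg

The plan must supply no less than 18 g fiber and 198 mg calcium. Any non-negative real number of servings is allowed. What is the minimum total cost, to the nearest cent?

This is a tiny linear program; its minimum lies at a vertex of the feasible set. List the vertices and price them.
spinach only: max(18/4, 198/100) = 4.5 servings → $3.15.
black beans only: max(18/9, 198/55) = 3.6 servings → $1.98.
orange only: max(18/4, 198/58) = 4.5 servings → $1.35.
edamame only: max(18/4, 198/66) = 4.5 servings → $4.50.
spinach + black beans with both tight: 1.165 servings and 1.482 servings → $1.63.
spinach + orange: intersection lies outside the first quadrant.
spinach + edamame: intersection lies outside the first quadrant.
black beans + orange with both tight: 0.8344 servings and 2.623 servings → $1.25.
black beans + edamame with both tight: 1.059 servings and 2.118 servings → $2.70.
orange + edamame: intersection lies outside the first quadrant.
The minimum over all feasible corners is $1.25.

$1.25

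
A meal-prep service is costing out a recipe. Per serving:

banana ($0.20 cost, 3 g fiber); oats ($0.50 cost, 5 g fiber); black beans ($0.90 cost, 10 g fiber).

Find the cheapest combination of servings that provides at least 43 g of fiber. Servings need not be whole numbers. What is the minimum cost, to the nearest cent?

$2.87

Cost per g of fiber: banana $0.0667, black beans $0.0900, oats $0.1000.
With no serving limits, use only banana: 43 g / 3 g = 14.33 servings × $0.20 = $2.87.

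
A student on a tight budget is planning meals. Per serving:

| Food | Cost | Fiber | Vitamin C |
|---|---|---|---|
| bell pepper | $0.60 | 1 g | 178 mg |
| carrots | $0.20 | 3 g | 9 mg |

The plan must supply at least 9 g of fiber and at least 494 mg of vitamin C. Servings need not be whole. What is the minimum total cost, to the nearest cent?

Check every corner: each single food scaled to meet both minima, and each pair solved so both constraints bind.
bell pepper only: max(9/1, 494/178) = 9 servings → $5.40.
carrots only: max(9/3, 494/9) = 54.89 servings → $10.98.
bell pepper + carrots with both tight: 2.669 servings and 2.11 servings → $2.02.
So the least-cost plan costs $2.02.

$2.02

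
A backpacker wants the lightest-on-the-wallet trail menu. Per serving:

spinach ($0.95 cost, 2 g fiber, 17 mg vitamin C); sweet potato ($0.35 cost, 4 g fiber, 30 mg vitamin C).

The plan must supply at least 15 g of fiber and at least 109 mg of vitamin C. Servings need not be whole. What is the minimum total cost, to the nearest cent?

Two binding constraints pin down two serving amounts, so the optimal mix uses at most two foods. The candidates are each food alone (scaled to the tighter of fiber/vitamin C) and each pair with both constraints tight.
spinach only: max(15/2, 109/17) = 7.5 servings → $7.12.
sweet potato only: max(15/4, 109/30) = 3.75 servings → $1.31.
spinach + sweet potato: intersection lies outside the first quadrant.
So the least-cost plan costs $1.31.

$1.31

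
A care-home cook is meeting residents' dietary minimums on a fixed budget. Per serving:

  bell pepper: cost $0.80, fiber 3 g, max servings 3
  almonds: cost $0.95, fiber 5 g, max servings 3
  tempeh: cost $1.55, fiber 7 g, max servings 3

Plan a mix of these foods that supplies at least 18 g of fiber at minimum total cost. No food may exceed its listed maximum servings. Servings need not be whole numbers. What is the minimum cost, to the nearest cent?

$3.51

Cost per g of fiber: almonds $0.1900, tempeh $0.2214, bell pepper $0.2667.
Take 3 servings of almonds: +15.0 g fiber for $2.85 (total $2.85, still need 3.0 g).
Take 0.4286 servings of tempeh: +3.0 g fiber for $0.66 (total $3.51, still need 0.0 g).
Greedy by cheapest-per-g is optimal for a single linear constraint, so the minimum cost is $3.51.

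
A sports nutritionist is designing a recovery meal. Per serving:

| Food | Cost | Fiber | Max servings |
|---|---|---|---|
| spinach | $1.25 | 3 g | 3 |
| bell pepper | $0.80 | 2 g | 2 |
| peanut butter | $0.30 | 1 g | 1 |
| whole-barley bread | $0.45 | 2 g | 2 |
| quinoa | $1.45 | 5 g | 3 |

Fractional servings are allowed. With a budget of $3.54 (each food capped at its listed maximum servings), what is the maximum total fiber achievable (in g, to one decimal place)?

13.1 g

Fiber per dollar: whole-barley bread 4.444, quinoa 3.448, peanut butter 3.333, bell pepper 2.5, spinach 2.4.
Take 2 servings of whole-barley bread: spends $0.90, +4.0 g fiber (running total 4.0 g).
Take 1.821 servings of quinoa: spends $2.64, +9.1 g fiber (running total 13.1 g).
Filling greedily by fiber-per-dollar is optimal for one linear limit, giving 13.1 g.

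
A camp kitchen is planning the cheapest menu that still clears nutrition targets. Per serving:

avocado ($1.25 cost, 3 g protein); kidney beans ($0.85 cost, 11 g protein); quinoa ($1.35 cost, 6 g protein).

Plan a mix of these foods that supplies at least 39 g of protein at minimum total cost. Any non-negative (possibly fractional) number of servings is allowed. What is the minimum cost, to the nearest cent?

$3.01

Cost per g of protein: kidney beans $0.0773, quinoa $0.2250, avocado $0.4167.
With no serving limits, use only kidney beans: 39 g / 11 g = 3.545 servings × $0.85 = $3.01.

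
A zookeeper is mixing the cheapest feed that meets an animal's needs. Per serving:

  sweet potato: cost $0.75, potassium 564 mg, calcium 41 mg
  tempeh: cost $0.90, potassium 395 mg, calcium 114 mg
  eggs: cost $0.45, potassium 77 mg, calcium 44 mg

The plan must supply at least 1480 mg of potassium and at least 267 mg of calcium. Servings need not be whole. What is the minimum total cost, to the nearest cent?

$2.67

At the optimum either one food covers both requirements or two foods hit both targets exactly; no other combination can be cheaper.
sweet potato only: max(1480/564, 267/41) = 6.512 servings → $4.88.
tempeh only: max(1480/395, 267/114) = 3.747 servings → $3.37.
eggs only: max(1480/77, 267/44) = 19.22 servings → $8.65.
sweet potato + tempeh with both tight: 1.315 servings and 1.869 servings → $2.67.
sweet potato + eggs with both tight: 2.057 servings and 4.151 servings → $3.41.
tempeh + eggs: the both-tight solution has a negative serving — not a feasible corner.
So the least-cost plan costs $2.67.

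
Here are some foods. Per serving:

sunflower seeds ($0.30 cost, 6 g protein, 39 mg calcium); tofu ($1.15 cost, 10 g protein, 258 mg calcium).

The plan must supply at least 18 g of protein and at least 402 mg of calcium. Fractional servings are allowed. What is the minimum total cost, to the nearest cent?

$1.86

sunflower seeds only: max(18/6, 402/39) = 10.31 servings → $3.09.
tofu only: max(18/10, 402/258) = 1.8 servings → $2.07.
sunflower seeds + tofu with both tight: 0.5389 servings and 1.477 servings → $1.86.
Cheapest feasible corner: $1.86.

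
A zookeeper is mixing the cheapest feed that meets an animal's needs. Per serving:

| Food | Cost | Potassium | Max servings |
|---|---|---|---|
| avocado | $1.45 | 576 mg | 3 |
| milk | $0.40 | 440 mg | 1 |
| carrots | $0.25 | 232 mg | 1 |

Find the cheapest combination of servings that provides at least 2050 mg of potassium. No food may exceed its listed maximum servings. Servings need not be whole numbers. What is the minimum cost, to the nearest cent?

Cost per mg of potassium: milk $0.0009, carrots $0.0011, avocado $0.0025.
Take 1 serving of milk: +440.0 mg potassium for $0.40 (total $0.40, still need 1610.0 mg).
Take 1 serving of carrots: +232.0 mg potassium for $0.25 (total $0.65, still need 1378.0 mg).
Take 2.392 servings of avocado: +1378.0 mg potassium for $3.47 (total $4.12, still need 0.0 mg).
Filling from the cheapest source first is optimal under one linear minimum: $4.12.

$4.12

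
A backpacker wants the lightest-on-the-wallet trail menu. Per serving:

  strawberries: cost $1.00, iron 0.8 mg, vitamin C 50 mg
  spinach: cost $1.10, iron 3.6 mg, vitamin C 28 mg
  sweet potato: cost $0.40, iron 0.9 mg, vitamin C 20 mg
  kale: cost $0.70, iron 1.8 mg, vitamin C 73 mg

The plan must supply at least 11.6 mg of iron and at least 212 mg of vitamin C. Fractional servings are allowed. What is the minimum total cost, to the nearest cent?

Two binding constraints pin down two serving amounts, so the optimal mix uses at most two foods. The candidates are each food alone (scaled to the tighter of iron/vitamin C) and each pair with both constraints tight.
strawberries only: max(11.6/0.8, 212/50) = 14.5 servings → $14.50.
spinach only: max(11.6/3.6, 212/28) = 7.571 servings → $8.33.
sweet potato only: max(11.6/0.9, 212/20) = 12.89 servings → $5.16.
kale only: max(11.6/1.8, 212/73) = 6.444 servings → $4.51.
strawberries + spinach with both tight: 2.782 servings and 2.604 servings → $5.65.
strawberries + sweet potato: the both-tight solution has a negative serving — not a feasible corner.
strawberries + kale: the both-tight solution has a negative serving — not a feasible corner.
spinach + sweet potato with both tight: 0.8803 servings and 9.368 servings → $4.72.
spinach + kale with both tight: 2.19 servings and 2.064 servings → $3.85.
sweet potato + kale: intersection lies outside the first quadrant.
Cheapest feasible corner: $3.85.

$3.85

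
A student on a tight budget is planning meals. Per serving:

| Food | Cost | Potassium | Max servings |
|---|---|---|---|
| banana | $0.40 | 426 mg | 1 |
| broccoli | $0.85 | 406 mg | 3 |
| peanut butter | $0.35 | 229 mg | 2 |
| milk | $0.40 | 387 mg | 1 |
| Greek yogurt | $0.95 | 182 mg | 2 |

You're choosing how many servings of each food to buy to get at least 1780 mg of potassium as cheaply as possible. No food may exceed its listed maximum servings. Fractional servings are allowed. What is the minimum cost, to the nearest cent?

Cost per mg of potassium: banana $0.0009, milk $0.0010, peanut butter $0.0015, broccoli $0.0021, Greek yogurt $0.0052.
Take 1 serving of banana: +426.0 mg potassium for $0.40 (total $0.40, still need 1354.0 mg).
Take 1 serving of milk: +387.0 mg potassium for $0.40 (total $0.80, still need 967.0 mg).
Take 2 servings of peanut butter: +458.0 mg potassium for $0.70 (total $1.50, still need 509.0 mg).
Take 1.254 servings of broccoli: +509.0 mg potassium for $1.07 (total $2.57, still need 0.0 mg).
Greedy by cheapest-per-mg is optimal for a single linear constraint, so the minimum cost is $2.57.

$2.57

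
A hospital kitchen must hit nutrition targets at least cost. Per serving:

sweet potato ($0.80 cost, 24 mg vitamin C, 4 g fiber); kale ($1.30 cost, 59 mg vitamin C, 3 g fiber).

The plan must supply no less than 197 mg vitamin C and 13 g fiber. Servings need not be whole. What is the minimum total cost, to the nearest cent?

$4.63

An LP optimum is at a vertex; with two nutrient constraints at most two foods are used. Check each candidate.
sweet potato only: max(197/24, 13/4) = 8.208 servings → $6.57.
kale only: max(197/59, 13/3) = 4.333 servings → $5.63.
sweet potato + kale with both tight: 1.073 servings and 2.902 servings → $4.63.
So the least-cost plan costs $4.63.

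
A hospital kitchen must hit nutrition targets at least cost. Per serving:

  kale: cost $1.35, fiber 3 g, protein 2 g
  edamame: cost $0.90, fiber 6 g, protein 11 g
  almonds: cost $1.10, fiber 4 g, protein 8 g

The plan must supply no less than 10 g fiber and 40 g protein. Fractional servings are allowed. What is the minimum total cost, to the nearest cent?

This is a tiny linear program; its minimum lies at a vertex of the feasible set. List the vertices and price them.
kale only: max(10/3, 40/2) = 20 servings → $27.00.
edamame only: max(10/6, 40/11) = 3.636 servings → $3.27.
almonds only: max(10/4, 40/8) = 5 servings → $5.50.
kale + edamame: intersection lies outside the first quadrant.
kale + almonds: intersection lies outside the first quadrant.
edamame + almonds with both targets exact would need a negative amount; discard.
Cheapest feasible corner: $3.27.

$3.27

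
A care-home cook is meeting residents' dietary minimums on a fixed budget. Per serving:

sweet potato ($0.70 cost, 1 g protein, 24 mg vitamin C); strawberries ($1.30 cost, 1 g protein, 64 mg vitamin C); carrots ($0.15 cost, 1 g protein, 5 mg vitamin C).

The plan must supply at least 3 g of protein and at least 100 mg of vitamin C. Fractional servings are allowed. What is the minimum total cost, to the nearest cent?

This is a tiny linear program; its minimum lies at a vertex of the feasible set. List the vertices and price them.
sweet potato only: max(3/1, 100/24) = 4.167 servings → $2.92.
strawberries only: max(3/1, 100/64) = 3 servings → $3.90.
carrots only: max(3/1, 100/5) = 20 servings → $3.00.
sweet potato + strawberries with both tight: 2.3 servings and 0.7 servings → $2.52.
sweet potato + carrots: intersection lies outside the first quadrant.
strawberries + carrots with both tight: 1.441 servings and 1.559 servings → $2.11.
The minimum over all feasible corners is $2.11.

$2.11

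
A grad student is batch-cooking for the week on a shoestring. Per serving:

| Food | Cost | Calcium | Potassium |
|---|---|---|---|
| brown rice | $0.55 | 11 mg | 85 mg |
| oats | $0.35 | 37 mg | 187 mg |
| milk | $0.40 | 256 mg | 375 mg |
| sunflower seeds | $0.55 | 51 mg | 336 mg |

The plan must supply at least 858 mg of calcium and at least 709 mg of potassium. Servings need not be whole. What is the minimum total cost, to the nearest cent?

$1.34

For a min-cost LP with two ≥-constraints, a basic feasible solution has at most two positive variables.
brown rice only: max(858/11, 709/85) = 78 servings → $42.90.
oats only: max(858/37, 709/187) = 23.19 servings → $8.12.
milk only: max(858/256, 709/375) = 3.352 servings → $1.34.
sunflower seeds only: max(858/51, 709/336) = 16.82 servings → $9.25.
brown rice + oats: the both-tight solution has a negative serving — not a feasible corner.
brown rice + milk: the both-tight solution has a negative serving — not a feasible corner.
brown rice + sunflower seeds with both targets exact would need a negative amount; discard.
oats + milk: the both-tight solution has a negative serving — not a feasible corner.
oats + sunflower seeds: the both-tight solution has a negative serving — not a feasible corner.
milk + sunflower seeds with both targets exact would need a negative amount; discard.
The minimum over all feasible corners is $1.34.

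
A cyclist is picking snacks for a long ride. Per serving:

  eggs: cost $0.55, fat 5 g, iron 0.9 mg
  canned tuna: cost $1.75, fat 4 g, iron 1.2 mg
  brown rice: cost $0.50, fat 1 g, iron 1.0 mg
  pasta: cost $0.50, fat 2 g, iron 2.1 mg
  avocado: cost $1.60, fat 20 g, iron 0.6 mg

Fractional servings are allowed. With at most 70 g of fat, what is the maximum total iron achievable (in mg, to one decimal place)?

Iron per g fat: pasta 1.05, brown rice 1, canned tuna 0.3, eggs 0.18, avocado 0.03.
With no serving limits, spend the whole fat allowance on pasta: 70 g / 2 g × 2.1 mg = 73.5 mg.

73.5 mg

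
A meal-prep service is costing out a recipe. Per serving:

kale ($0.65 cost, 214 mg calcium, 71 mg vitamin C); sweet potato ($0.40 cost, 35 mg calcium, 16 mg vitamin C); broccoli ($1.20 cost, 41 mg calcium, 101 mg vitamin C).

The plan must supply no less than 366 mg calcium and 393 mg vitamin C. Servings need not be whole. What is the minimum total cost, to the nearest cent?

kale only: max(366/214, 393/71) = 5.535 servings → $3.60.
sweet potato only: max(366/35, 393/16) = 24.56 servings → $9.82.
broccoli only: max(366/41, 393/101) = 8.927 servings → $10.71.
kale + sweet potato: the both-tight solution has a negative serving — not a feasible corner.
kale + broccoli with both tight: 1.115 servings and 3.107 servings → $4.45.
sweet potato + broccoli with both tight: 7.243 servings and 2.744 servings → $6.19.
So the least-cost plan costs $3.60.

$3.60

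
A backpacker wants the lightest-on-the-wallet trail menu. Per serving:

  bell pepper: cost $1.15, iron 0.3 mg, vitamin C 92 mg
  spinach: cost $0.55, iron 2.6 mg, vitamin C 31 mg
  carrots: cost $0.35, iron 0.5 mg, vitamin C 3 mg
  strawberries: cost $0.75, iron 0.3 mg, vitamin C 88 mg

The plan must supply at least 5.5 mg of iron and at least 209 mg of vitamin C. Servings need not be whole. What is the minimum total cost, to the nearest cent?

An LP optimum is at a vertex; with two nutrient constraints at most two foods are used. Check each candidate.
bell pepper only: max(5.5/0.3, 209/92) = 18.33 servings → $21.08.
spinach only: max(5.5/2.6, 209/31) = 6.742 servings → $3.71.
carrots only: max(5.5/0.5, 209/3) = 69.67 servings → $24.38.
strawberries only: max(5.5/0.3, 209/88) = 18.33 servings → $13.75.
bell pepper + spinach with both tight: 1.622 servings and 1.928 servings → $2.93.
bell pepper + carrots with both tight: 1.951 servings and 9.829 servings → $5.68.
bell pepper + strawberries with both targets exact would need a negative amount; discard.
spinach + carrots: intersection lies outside the first quadrant.
spinach + strawberries with both tight: 1.919 servings and 1.699 servings → $2.33.
carrots + strawberries with both tight: 9.775 servings and 2.042 servings → $4.95.
Cheapest feasible corner: $2.33.

$2.33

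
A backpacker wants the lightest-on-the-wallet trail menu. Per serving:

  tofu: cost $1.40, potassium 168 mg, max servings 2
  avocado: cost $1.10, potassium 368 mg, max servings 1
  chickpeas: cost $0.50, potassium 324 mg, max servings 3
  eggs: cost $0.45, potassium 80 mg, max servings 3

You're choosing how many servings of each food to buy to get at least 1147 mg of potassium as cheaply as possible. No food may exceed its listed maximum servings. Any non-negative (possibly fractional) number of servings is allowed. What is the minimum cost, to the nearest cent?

Cost per mg of potassium: chickpeas $0.0015, avocado $0.0030, eggs $0.0056, tofu $0.0083.
Take 3 servings of chickpeas: +972.0 mg potassium for $1.50 (total $1.50, still need 175.0 mg).
Take 0.4755 servings of avocado: +175.0 mg potassium for $0.52 (total $2.02, still need 0.0 mg).
Filling from the cheapest source first is optimal under one linear minimum: $2.02.

$2.02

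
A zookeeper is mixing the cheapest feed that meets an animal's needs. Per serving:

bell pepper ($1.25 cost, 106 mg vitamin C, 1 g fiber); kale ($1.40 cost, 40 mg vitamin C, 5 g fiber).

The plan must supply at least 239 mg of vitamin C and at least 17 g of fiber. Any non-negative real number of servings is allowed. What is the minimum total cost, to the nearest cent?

A basic optimal solution has at most two foods positive. Try each food alone and each pair with both targets met exactly.
bell pepper only: max(239/106, 17/1) = 17 servings → $21.25.
kale only: max(239/40, 17/5) = 5.975 servings → $8.37.
bell pepper + kale with both tight: 1.051 servings and 3.19 servings → $5.78.
So the least-cost plan costs $5.78.

$5.78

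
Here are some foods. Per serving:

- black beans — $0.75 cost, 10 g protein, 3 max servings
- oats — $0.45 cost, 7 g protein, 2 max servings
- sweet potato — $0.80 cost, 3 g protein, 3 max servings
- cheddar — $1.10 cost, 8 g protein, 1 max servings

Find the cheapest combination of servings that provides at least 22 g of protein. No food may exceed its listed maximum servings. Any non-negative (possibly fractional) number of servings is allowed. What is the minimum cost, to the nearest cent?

Cost per g of protein: oats $0.0643, black beans $0.0750, cheddar $0.1375, sweet potato $0.2667.
Take 2 servings of oats: +14.0 g protein for $0.90 (total $0.90, still need 8.0 g).
Take 0.8 servings of black beans: +8.0 g protein for $0.60 (total $1.50, still need 0.0 g).
Filling from the cheapest source first is optimal under one linear minimum: $1.50.

$1.50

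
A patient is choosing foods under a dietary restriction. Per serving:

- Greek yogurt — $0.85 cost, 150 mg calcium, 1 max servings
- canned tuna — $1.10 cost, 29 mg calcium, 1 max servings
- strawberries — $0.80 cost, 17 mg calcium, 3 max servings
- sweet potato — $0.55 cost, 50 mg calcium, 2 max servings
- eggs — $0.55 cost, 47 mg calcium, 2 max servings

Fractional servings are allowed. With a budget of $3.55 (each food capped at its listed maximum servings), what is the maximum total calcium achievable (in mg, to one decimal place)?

Calcium per dollar: Greek yogurt 176.5, sweet potato 90.91, eggs 85.45, canned tuna 26.36, strawberries 21.25.
Take 1 serving of Greek yogurt: spends $0.85, +150.0 mg calcium (running total 150.0 mg).
Take 2 servings of sweet potato: spends $1.10, +100.0 mg calcium (running total 250.0 mg).
Take 2 servings of eggs: spends $1.10, +94.0 mg calcium (running total 344.0 mg).
Take 0.4545 servings of canned tuna: spends $0.50, +13.2 mg calcium (running total 357.2 mg).
Filling greedily by calcium-per-dollar is optimal for one linear limit, giving 357.2 mg.

357.2 mg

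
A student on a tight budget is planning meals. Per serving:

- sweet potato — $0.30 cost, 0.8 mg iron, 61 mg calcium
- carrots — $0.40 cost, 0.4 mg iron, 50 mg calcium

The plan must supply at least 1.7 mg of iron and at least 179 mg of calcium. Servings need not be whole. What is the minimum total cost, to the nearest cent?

$0.88

An LP optimum is at a vertex; with two nutrient constraints at most two foods are used. Check each candidate.
sweet potato only: max(1.7/0.8, 179/61) = 2.934 servings → $0.88.
carrots only: max(1.7/0.4, 179/50) = 4.25 servings → $1.70.
sweet potato + carrots with both tight: 0.859 servings and 2.532 servings → $1.27.
So the least-cost plan costs $0.88.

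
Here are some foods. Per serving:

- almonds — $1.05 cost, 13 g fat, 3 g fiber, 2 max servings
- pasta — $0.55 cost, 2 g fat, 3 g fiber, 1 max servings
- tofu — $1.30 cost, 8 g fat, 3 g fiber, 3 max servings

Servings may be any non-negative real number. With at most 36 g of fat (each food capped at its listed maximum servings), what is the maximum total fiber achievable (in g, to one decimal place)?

14.3 g

Fiber per g fat: pasta 1.5, tofu 0.375, almonds 0.2308.
Take 1 serving of pasta: uses 2 g fat, +3.0 g fiber (running total 3.0 g).
Take 3 servings of tofu: uses 24 g fat, +9.0 g fiber (running total 12.0 g).
Take 0.7692 servings of almonds: uses 10 g fat, +2.3 g fiber (running total 14.3 g).
Filling greedily by fiber-per-g fat is optimal for one linear limit, giving 14.3 g.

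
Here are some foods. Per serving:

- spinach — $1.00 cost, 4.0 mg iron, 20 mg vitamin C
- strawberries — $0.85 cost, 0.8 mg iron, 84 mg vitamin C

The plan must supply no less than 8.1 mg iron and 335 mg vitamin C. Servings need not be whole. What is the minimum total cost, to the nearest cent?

Two binding constraints pin down two serving amounts, so the optimal mix uses at most two foods. The candidates are each food alone (scaled to the tighter of iron/vitamin C) and each pair with both constraints tight.
spinach only: max(8.1/4.0, 335/20) = 16.75 servings → $16.75.
strawberries only: max(8.1/0.8, 335/84) = 10.12 servings → $8.61.
spinach + strawberries with both tight: 1.289 servings and 3.681 servings → $4.42.
The minimum over all feasible corners is $4.42.

$4.42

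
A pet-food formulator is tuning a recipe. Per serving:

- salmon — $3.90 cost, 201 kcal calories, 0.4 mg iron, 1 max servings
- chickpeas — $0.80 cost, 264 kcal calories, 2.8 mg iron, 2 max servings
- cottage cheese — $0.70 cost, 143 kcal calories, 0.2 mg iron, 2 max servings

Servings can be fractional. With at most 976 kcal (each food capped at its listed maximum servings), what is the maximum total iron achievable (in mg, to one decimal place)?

Iron per kcal: chickpeas 0.01061, salmon 0.00199, cottage cheese 0.001399.
Take 2 servings of chickpeas: uses 528 kcal, +5.6 mg iron (running total 5.6 mg).
Take 1 serving of salmon: uses 201 kcal, +0.4 mg iron (running total 6.0 mg).
Take 1.727 servings of cottage cheese: uses 247 kcal, +0.3 mg iron (running total 6.3 mg).
Greedy by best ratio exhausts the calories allowance optimally: 6.3 mg.

6.3 mg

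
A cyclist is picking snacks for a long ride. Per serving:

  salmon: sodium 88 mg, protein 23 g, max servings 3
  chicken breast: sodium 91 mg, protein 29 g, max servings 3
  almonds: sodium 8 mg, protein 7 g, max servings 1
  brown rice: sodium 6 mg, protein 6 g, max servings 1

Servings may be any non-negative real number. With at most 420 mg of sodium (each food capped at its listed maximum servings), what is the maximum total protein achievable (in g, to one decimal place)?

134.8 g

Protein per mg sodium: brown rice 1, almonds 0.875, chicken breast 0.3187, salmon 0.2614.
Take 1 serving of brown rice: uses 6 mg sodium, +6.0 g protein (running total 6.0 g).
Take 1 serving of almonds: uses 8 mg sodium, +7.0 g protein (running total 13.0 g).
Take 3 servings of chicken breast: uses 273 mg sodium, +87.0 g protein (running total 100.0 g).
Take 1.511 servings of salmon: uses 133 mg sodium, +34.8 g protein (running total 134.8 g).
Filling greedily by protein-per-mg sodium is optimal for one linear limit, giving 134.8 g.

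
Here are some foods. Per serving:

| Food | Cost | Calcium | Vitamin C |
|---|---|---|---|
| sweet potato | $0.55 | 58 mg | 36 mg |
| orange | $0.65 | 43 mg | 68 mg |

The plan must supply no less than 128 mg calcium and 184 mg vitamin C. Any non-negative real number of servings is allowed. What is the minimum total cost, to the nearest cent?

$1.83

For a min-cost LP with two ≥-constraints, a basic feasible solution has at most two positive variables.
sweet potato only: max(128/58, 184/36) = 5.111 servings → $2.81.
orange only: max(128/43, 184/68) = 2.977 servings → $1.93.
sweet potato + orange with both tight: 0.3306 servings and 2.531 servings → $1.83.
Cheapest feasible corner: $1.83.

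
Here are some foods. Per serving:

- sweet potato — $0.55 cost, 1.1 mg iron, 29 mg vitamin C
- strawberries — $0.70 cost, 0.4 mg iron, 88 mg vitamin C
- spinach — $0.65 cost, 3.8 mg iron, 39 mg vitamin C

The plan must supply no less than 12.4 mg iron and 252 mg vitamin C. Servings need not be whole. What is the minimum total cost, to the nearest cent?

$3.06

At the optimum either one food covers both requirements or two foods hit both targets exactly; no other combination can be cheaper.
sweet potato only: max(12.4/1.1, 252/29) = 11.27 servings → $6.20.
strawberries only: max(12.4/0.4, 252/88) = 31 servings → $21.70.
spinach only: max(12.4/3.8, 252/39) = 6.462 servings → $4.20.
sweet potato + strawberries with both targets exact would need a negative amount; discard.
sweet potato + spinach with both tight: 7.043 servings and 1.224 servings → $4.67.
strawberries + spinach with both tight: 1.487 servings and 3.107 servings → $3.06.
So the least-cost plan costs $3.06.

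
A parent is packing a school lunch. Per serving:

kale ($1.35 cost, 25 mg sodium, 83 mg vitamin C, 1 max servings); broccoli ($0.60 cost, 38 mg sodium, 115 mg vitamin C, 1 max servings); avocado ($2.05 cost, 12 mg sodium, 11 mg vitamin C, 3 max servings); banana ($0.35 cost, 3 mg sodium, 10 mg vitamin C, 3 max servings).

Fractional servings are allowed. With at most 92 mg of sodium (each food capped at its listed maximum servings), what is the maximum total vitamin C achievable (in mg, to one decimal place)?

246.3 mg

Vitamin C per mg sodium: banana 3.333, kale 3.32, broccoli 3.026, avocado 0.9167.
Take 3 servings of banana: uses 9 mg sodium, +30.0 mg vitamin C (running total 30.0 mg).
Take 1 serving of kale: uses 25 mg sodium, +83.0 mg vitamin C (running total 113.0 mg).
Take 1 serving of broccoli: uses 38 mg sodium, +115.0 mg vitamin C (running total 228.0 mg).
Take 1.667 servings of avocado: uses 20 mg sodium, +18.3 mg vitamin C (running total 246.3 mg).
Greedy by best ratio exhausts the sodium allowance optimally: 246.3 mg.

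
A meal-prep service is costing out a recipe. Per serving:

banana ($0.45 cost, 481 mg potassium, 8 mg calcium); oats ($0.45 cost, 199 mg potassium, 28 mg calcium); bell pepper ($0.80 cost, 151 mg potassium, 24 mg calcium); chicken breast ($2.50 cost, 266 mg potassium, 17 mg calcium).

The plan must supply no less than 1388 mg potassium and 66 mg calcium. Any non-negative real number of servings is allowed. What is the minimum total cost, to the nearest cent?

$1.76

Two binding constraints pin down two serving amounts, so the optimal mix uses at most two foods. The candidates are each food alone (scaled to the tighter of potassium/calcium) and each pair with both constraints tight.
banana only: max(1388/481, 66/8) = 8.25 servings → $3.71.
oats only: max(1388/199, 66/28) = 6.975 servings → $3.14.
bell pepper only: max(1388/151, 66/24) = 9.192 servings → $7.35.
chicken breast only: max(1388/266, 66/17) = 5.218 servings → $13.05.
banana + oats with both tight: 2.167 servings and 1.738 servings → $1.76.
banana + bell pepper with both tight: 2.259 servings and 1.997 servings → $2.61.
banana + chicken breast with both tight: 0.9985 servings and 3.412 servings → $8.98.
oats + bell pepper with both targets exact would need a negative amount; discard.
oats + chicken breast: the both-tight solution has a negative serving — not a feasible corner.
bell pepper + chicken breast with both targets exact would need a negative amount; discard.
So the least-cost plan costs $1.76.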